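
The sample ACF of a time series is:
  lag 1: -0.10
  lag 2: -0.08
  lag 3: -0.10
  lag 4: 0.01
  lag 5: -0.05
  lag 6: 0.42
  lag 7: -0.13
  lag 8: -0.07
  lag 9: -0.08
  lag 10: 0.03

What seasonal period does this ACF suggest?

The largest autocorrelation is r_6 = 0.42; the remaining lags stay at or below 0.03.
The dominant spike at lag 6 indicates a seasonal period of 6.

6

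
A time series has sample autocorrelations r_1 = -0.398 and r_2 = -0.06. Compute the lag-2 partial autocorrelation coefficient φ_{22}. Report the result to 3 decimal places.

-0.260

φ_{22} = (r_2 − r_1²) / (1 − r_1²)
r_1² = (-0.398)² = 0.158404
Numerator = -0.06 − 0.1584 = -0.2184; denominator = 1 − 0.1584 = 0.8416
φ_{22} = -0.2184 / 0.8416 = -0.260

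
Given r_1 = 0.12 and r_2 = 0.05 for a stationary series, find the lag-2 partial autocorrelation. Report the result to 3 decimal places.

0.036

φ_{22} = (r_2 − r_1²) / (1 − r_1²)
r_1² = (0.12)² = 0.0144
Numerator = 0.05 − 0.0144 = 0.0356; denominator = 1 − 0.0144 = 0.9856
φ_{22} = 0.0356 / 0.9856 = 0.036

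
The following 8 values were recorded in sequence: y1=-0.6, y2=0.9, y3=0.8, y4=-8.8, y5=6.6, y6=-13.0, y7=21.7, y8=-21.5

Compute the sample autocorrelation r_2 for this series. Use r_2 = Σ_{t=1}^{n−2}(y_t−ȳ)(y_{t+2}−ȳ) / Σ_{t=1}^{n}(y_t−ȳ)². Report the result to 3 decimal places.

Mean ȳ = (-0.6 + 0.9 + 0.8 − 8.8 + 6.6 − 13.0 + 21.7 − 21.5)/8 = -1.7375
Deviations from mean: 1.1375, 2.6375, 2.5375, -7.0625, 8.3375, -11.2625, 23.4375, -19.7625
Σ(y_t−ȳ)(y_{t+2}−ȳ) = (2.8864) + (-18.6273) + (21.1564) + (79.5414) + (195.4102) + (222.5752) = 502.9422
Denominator Σ(y_t−ȳ)² = 1200.7988
r_2 = 502.9422 / 1200.7988 = 0.419

0.419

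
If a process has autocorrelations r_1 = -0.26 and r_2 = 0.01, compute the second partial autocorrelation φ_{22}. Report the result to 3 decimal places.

-0.062

φ_{22} = (r_2 − r_1²) / (1 − r_1²)
r_1² = (-0.26)² = 0.0676
Numerator = 0.01 − 0.0676 = -0.0576; denominator = 1 − 0.0676 = 0.9324
φ_{22} = -0.0576 / 0.9324 = -0.062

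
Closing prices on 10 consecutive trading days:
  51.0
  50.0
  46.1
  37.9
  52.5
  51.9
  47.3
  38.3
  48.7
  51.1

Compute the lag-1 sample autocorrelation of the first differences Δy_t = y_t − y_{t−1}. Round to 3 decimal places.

First differences Δy: -1.0, -3.9, -8.2, 14.6, -0.6, -4.6, -9.0, 10.4, 2.4
Mean of differences = 0.0111
Numerator Σ(Δy_t−Δȳ)(Δy_{t+1}−Δȳ) = -117.0657
Denominator Σ(Δy_t−Δȳ)² = 513.0489
r_1(Δy) = -117.0657 / 513.0489 = -0.228

-0.228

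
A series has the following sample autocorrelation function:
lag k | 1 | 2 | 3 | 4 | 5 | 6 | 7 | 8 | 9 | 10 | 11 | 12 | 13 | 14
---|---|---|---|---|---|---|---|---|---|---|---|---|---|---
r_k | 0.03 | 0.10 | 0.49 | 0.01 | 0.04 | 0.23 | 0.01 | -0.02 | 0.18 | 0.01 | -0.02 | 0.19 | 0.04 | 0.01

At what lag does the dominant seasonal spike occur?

The largest autocorrelation is r_3 = 0.49, with weaker echoes at lags 6 (0.23), 9 (0.18) and 12 (0.19); the remaining lags stay at or below 0.10.
The dominant spike at lag 3 indicates a seasonal period of 3.

3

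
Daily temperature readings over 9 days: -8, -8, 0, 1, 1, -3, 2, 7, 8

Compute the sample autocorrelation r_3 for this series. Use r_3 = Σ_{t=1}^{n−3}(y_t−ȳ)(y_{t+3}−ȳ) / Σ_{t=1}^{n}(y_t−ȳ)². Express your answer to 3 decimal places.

Mean ȳ = (-8 − 8 + 0 + 1 + 1 − 3 + 2 + 7 + 8)/9 = 0.0000
Σ(y_t−ȳ)(y_{t+3}−ȳ) = (-8.0000) + (-8.0000) + (0.0000) + (2.0000) + (7.0000) + (-24.0000) = -31.0000
Denominator Σ(y_t−ȳ)² = 256.0000
r_3 = -31.0000 / 256.0000 = -0.121

-0.121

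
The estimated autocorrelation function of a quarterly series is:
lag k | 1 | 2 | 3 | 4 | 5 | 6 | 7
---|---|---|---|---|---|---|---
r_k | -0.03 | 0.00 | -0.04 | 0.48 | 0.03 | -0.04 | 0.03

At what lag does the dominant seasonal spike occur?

The largest autocorrelation is r_4 = 0.48; the remaining lags stay at or below 0.03.
The dominant spike at lag 4 indicates a seasonal period of 4.

4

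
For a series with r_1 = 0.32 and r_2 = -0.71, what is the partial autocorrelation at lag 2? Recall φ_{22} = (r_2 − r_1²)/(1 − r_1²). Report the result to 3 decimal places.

-0.905

φ_{22} = (r_2 − r_1²) / (1 − r_1²)
r_1² = (0.32)² = 0.1024
Numerator = -0.71 − 0.1024 = -0.8124; denominator = 1 − 0.1024 = 0.8976
φ_{22} = -0.8124 / 0.8976 = -0.905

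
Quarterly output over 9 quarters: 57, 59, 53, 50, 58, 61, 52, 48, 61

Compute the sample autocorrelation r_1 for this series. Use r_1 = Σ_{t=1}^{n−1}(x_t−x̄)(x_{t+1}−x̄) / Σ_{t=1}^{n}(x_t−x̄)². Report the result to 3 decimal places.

-0.131

Mean x̄ = (57 + 59 + 53 + 50 + 58 + 61 + 52 + 48 + 61)/9 = 55.4444
Numerator Σ_{t=1}^{8}(x_t−x̄)(x_{t+1}−x̄) = -24.4198
Denominator Σ(x_t−x̄)² = 186.2222
r_1 = -24.4198 / 186.2222 = -0.131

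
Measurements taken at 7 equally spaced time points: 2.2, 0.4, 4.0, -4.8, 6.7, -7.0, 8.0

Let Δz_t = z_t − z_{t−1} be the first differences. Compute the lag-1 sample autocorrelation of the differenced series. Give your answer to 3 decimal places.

-0.784

First differences Δz: -1.8, 3.6, -8.8, 11.5, -13.7, 15.0
Mean of differences = 0.9667
Numerator Σ(Δz_t−Δz̄)(Δz_{t+1}−Δz̄) = -496.1911
Denominator Σ(Δz_t−Δz̄)² = 632.9733
r_1(Δz) = -496.1911 / 632.9733 = -0.784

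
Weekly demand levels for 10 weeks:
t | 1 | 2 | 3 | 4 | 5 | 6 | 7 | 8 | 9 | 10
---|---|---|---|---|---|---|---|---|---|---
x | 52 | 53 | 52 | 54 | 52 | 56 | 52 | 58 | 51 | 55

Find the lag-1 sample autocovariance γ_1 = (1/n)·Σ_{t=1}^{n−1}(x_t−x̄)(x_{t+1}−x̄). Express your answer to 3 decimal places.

Mean x̄ = (52 + 53 + 52 + 54 + 52 + 56 + 52 + 58 + 51 + 55)/10 = 53.5000
Σ_{t=1}^{9}(x_t−x̄)(x_{t+1}−x̄) = -29.2500
γ_1 = -29.2500 / 10 = -2.925

-2.925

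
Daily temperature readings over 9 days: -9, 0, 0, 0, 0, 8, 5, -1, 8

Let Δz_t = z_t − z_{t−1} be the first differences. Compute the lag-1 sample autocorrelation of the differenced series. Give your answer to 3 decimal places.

First differences Δz: 9, 0, 0, 0, 8, -3, -6, 9
Mean of differences = 2.1250
Numerator Σ(Δz_t−Δz̄)(Δz_{t+1}−Δz̄) = -62.3906
Denominator Σ(Δz_t−Δz̄)² = 234.8750
r_1(Δz) = -62.3906 / 234.8750 = -0.266

-0.266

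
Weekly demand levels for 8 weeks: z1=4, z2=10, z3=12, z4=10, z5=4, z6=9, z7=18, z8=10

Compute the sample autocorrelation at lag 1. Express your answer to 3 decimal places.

Mean z̄ = (4 + 10 + 12 + 10 + 4 + 9 + 18 + 10)/8 = 9.6250
Deviations from mean: -5.6250, 0.3750, 2.3750, 0.3750, -5.6250, -0.6250, 8.3750, 0.3750
Σ(z_t−z̄)(z_{t+1}−z̄) = (-2.1094) + (0.8906) + (0.8906) + (-2.1094) + (3.5156) + (-5.2344) + (3.1406) = -1.0156
Denominator Σ(z_t−z̄)² = 139.8750
r_1 = -1.0156 / 139.8750 = -0.007

-0.007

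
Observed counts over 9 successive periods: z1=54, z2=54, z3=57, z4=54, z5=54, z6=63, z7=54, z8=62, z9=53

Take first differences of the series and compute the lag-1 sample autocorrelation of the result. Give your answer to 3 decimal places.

-0.717

First differences Δz: 0, 3, -3, 0, 9, -9, 8, -9
Mean of differences = -0.1250
Numerator Σ(Δz_t−Δz̄)(Δz_{t+1}−Δz̄) = -233.0156
Denominator Σ(Δz_t−Δz̄)² = 324.8750
r_1(Δz) = -233.0156 / 324.8750 = -0.717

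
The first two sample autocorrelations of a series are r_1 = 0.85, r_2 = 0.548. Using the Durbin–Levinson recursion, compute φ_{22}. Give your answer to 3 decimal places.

φ_{22} = (r_2 − r_1²) / (1 − r_1²)
r_1² = (0.85)² = 0.7225
Numerator = 0.548 − 0.7225 = -0.1745; denominator = 1 − 0.7225 = 0.2775
φ_{22} = -0.1745 / 0.2775 = -0.629

-0.629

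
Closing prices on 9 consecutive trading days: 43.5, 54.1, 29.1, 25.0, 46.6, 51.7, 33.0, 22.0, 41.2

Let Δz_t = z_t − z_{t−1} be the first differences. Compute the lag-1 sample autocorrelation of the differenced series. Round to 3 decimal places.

First differences Δz: 10.6, -25.0, -4.1, 21.6, 5.1, -18.7, -11.0, 19.2
Mean of differences = -0.2875
Numerator Σ(Δz_t−Δz̄)(Δz_{t+1}−Δz̄) = -251.0814
Denominator Σ(Δz_t−Δz̄)² = 2085.4088
r_1(Δz) = -251.0814 / 2085.4088 = -0.120

-0.120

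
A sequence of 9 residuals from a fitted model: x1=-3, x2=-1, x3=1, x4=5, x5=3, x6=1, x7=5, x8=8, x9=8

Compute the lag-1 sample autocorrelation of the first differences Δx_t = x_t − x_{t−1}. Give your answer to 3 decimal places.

First differences Δx: 2, 2, 4, -2, -2, 4, 3, 0
Mean of differences = 1.3750
Numerator Σ(Δx_t−Δx̄)(Δx_{t+1}−Δx̄) = -2.2656
Denominator Σ(Δx_t−Δx̄)² = 41.8750
r_1(Δx) = -2.2656 / 41.8750 = -0.054

-0.054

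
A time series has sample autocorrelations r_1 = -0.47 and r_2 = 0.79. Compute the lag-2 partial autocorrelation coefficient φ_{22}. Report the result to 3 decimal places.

0.730

φ_{22} = (r_2 − r_1²) / (1 − r_1²)
r_1² = (-0.47)² = 0.2209
Numerator = 0.79 − 0.2209 = 0.5691; denominator = 1 − 0.2209 = 0.7791
φ_{22} = 0.5691 / 0.7791 = 0.730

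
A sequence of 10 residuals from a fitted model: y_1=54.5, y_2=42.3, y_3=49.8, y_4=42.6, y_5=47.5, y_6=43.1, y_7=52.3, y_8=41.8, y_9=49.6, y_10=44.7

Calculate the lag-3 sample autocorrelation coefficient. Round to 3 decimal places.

Mean ȳ = (54.5 + 42.3 + 49.8 + 42.6 + 47.5 + 43.1 + 52.3 + 41.8 + 49.6 + 44.7)/10 = 46.8200
Σ(y_t−ȳ)(y_{t+3}−ȳ) = (-32.4096) + (-3.0736) + (-11.0856) + (-23.1256) + (-3.4136) + (-10.3416) + (-11.6176) = -95.0672
Denominator Σ(y_t−ȳ)² = 187.8560
r_3 = -95.0672 / 187.8560 = -0.506

-0.506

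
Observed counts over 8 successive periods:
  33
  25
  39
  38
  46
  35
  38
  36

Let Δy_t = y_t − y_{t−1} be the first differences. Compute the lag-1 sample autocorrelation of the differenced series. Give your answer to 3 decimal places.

-0.583

First differences Δy: -8, 14, -1, 8, -11, 3, -2
Mean of differences = 0.4286
Numerator Σ(Δy_t−Δȳ)(Δy_{t+1}−Δȳ) = -266.7551
Denominator Σ(Δy_t−Δȳ)² = 457.7143
r_1(Δy) = -266.7551 / 457.7143 = -0.583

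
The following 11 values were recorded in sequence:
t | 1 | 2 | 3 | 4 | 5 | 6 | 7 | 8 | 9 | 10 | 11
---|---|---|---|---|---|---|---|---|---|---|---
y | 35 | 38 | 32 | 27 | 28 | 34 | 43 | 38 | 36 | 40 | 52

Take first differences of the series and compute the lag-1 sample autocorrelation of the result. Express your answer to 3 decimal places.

0.189

First differences Δy: 3, -6, -5, 1, 6, 9, -5, -2, 4, 12
Mean of differences = 1.7000
Numerator Σ(Δy_t−Δȳ)(Δy_{t+1}−Δȳ) = 65.7100
Denominator Σ(Δy_t−Δȳ)² = 348.1000
r_1(Δy) = 65.7100 / 348.1000 = 0.189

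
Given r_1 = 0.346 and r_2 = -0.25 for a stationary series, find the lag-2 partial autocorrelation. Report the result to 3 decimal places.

-0.420

φ_{22} = (r_2 − r_1²) / (1 − r_1²)
r_1² = (0.346)² = 0.119716
Numerator = -0.25 − 0.1197 = -0.3697; denominator = 1 − 0.1197 = 0.8803
φ_{22} = -0.3697 / 0.8803 = -0.420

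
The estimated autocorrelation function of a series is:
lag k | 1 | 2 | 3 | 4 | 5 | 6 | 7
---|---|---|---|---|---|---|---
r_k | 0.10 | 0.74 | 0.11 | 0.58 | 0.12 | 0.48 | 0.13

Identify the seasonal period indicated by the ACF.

The largest autocorrelation is r_2 = 0.74, with weaker echoes at lags 4 (0.58) and 6 (0.48); the remaining lags stay at or below 0.13.
The dominant spike at lag 2 indicates a seasonal period of 2.

2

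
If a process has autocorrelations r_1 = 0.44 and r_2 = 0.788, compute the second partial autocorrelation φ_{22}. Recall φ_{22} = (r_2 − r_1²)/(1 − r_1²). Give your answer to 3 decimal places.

0.737

φ_{22} = (r_2 − r_1²) / (1 − r_1²)
r_1² = (0.44)² = 0.1936
Numerator = 0.788 − 0.1936 = 0.5944; denominator = 1 − 0.1936 = 0.8064
φ_{22} = 0.5944 / 0.8064 = 0.737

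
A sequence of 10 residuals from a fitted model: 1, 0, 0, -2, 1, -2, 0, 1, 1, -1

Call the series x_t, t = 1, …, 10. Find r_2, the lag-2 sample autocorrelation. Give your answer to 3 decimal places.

0.060

Mean x̄ = (1 + 0 + 0 − 2 + 1 − 2 + 0 + 1 + 1 − 1)/10 = -0.1000
Numerator Σ_{t=1}^{8}(x_t−x̄)(x_{t+2}−x̄) = 0.7800
Denominator Σ(x_t−x̄)² = 12.9000
r_2 = 0.7800 / 12.9000 = 0.060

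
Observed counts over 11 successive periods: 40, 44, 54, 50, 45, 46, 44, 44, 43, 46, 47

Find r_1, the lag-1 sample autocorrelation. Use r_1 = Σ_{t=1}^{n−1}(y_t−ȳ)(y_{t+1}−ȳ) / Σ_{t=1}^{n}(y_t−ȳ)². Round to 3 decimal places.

0.249

Mean ȳ = (40 + 44 + 54 + 50 + 45 + 46 + 44 + 44 + 43 + 46 + 47)/11 = 45.7273
Numerator Σ_{t=1}^{10}(y_t−ȳ)(y_{t+1}−ȳ) = 34.4711
Denominator Σ(y_t−ȳ)² = 138.1818
r_1 = 34.4711 / 138.1818 = 0.249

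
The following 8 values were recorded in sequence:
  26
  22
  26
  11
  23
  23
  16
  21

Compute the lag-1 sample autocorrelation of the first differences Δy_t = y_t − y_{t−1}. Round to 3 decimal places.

-0.627

First differences Δy: -4, 4, -15, 12, 0, -7, 5
Mean of differences = -0.7143
Numerator Σ(Δy_t−Δȳ)(Δy_{t+1}−Δȳ) = -295.7959
Denominator Σ(Δy_t−Δȳ)² = 471.4286
r_1(Δy) = -295.7959 / 471.4286 = -0.627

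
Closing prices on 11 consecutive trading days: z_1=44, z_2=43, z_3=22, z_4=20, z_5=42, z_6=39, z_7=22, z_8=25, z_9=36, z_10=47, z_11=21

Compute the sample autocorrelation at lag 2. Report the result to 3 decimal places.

-0.655

Mean z̄ = (44 + 43 + 22 + 20 + 42 + 39 + 22 + 25 + 36 + 47 + 21)/11 = 32.8182
Numerator Σ_{t=1}^{9}(z_t−z̄)(z_{t+2}−z̄) = -760.6116
Denominator Σ(z_t−z̄)² = 1161.6364
r_2 = -760.6116 / 1161.6364 = -0.655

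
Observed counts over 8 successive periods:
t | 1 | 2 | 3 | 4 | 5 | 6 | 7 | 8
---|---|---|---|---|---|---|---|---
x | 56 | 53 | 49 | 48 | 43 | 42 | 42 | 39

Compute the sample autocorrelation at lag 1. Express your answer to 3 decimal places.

0.585

Mean x̄ = (56 + 53 + 49 + 48 + 43 + 42 + 42 + 39)/8 = 46.5000
Deviations from mean: 9.5000, 6.5000, 2.5000, 1.5000, -3.5000, -4.5000, -4.5000, -7.5000
Σ(x_t−x̄)(x_{t+1}−x̄) = (61.7500) + (16.2500) + (3.7500) + (-5.2500) + (15.7500) + (20.2500) + (33.7500) = 146.2500
Denominator Σ(x_t−x̄)² = 250.0000
r_1 = 146.2500 / 250.0000 = 0.585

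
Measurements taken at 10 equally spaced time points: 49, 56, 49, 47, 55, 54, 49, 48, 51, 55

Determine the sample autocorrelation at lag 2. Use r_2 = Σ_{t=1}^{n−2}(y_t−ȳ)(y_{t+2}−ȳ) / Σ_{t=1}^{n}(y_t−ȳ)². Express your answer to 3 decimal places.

-0.627

Mean ȳ = (49 + 56 + 49 + 47 + 55 + 54 + 49 + 48 + 51 + 55)/10 = 51.3000
Numerator Σ_{t=1}^{8}(y_t−ȳ)(y_{t+2}−ȳ) = -63.9800
Denominator Σ(y_t−ȳ)² = 102.1000
r_2 = -63.9800 / 102.1000 = -0.627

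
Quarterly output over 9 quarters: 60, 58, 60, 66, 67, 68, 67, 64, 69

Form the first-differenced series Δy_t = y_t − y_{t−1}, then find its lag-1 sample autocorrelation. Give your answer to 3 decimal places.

First differences Δy: -2, 2, 6, 1, 1, -1, -3, 5
Mean of differences = 1.1250
Numerator Σ(Δy_t−Δȳ)(Δy_{t+1}−Δȳ) = -6.0156
Denominator Σ(Δy_t−Δȳ)² = 70.8750
r_1(Δy) = -6.0156 / 70.8750 = -0.085

-0.085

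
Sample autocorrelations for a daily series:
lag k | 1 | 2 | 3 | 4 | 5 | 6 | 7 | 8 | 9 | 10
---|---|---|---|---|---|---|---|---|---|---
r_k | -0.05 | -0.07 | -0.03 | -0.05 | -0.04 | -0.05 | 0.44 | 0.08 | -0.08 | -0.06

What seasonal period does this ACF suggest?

The largest autocorrelation is r_7 = 0.44; the remaining lags stay at or below 0.08.
The dominant spike at lag 7 indicates a seasonal period of 7.

7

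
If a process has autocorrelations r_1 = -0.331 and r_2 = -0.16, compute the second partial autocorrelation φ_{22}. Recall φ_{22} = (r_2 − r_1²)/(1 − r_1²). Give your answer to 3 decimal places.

φ_{22} = (r_2 − r_1²) / (1 − r_1²)
r_1² = (-0.331)² = 0.109561
Numerator = -0.16 − 0.1096 = -0.2696; denominator = 1 − 0.1096 = 0.8904
φ_{22} = -0.2696 / 0.8904 = -0.303

-0.303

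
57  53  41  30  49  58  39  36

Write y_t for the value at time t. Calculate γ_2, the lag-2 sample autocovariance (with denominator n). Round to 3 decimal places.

-64.941

Mean ȳ = (57 + 53 + 41 + 30 + 49 + 58 + 39 + 36)/8 = 45.3750
Σ_{t=1}^{6}(y_t−ȳ)(y_{t+2}−ȳ) = -519.5313
γ_2 = -519.5313 / 8 = -64.941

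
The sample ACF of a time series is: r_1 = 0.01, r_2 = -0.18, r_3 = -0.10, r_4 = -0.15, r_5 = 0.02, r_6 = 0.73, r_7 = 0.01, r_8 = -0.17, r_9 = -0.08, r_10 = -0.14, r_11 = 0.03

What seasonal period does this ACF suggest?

The largest autocorrelation is r_6 = 0.73; the remaining lags stay at or below 0.03.
The dominant spike at lag 6 indicates a seasonal period of 6.

6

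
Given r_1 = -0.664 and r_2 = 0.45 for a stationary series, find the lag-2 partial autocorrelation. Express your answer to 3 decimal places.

φ_{22} = (r_2 − r_1²) / (1 − r_1²)
r_1² = (-0.664)² = 0.440896
Numerator = 0.45 − 0.4409 = 0.0091; denominator = 1 − 0.4409 = 0.5591
φ_{22} = 0.0091 / 0.5591 = 0.016

0.016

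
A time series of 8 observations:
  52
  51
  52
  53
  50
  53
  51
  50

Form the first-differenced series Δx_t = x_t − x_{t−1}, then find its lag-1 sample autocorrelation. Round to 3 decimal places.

First differences Δx: -1, 1, 1, -3, 3, -2, -1
Mean of differences = -0.2857
Numerator Σ(Δx_t−Δx̄)(Δx_{t+1}−Δx̄) = -16.0816
Denominator Σ(Δx_t−Δx̄)² = 25.4286
r_1(Δx) = -16.0816 / 25.4286 = -0.632

-0.632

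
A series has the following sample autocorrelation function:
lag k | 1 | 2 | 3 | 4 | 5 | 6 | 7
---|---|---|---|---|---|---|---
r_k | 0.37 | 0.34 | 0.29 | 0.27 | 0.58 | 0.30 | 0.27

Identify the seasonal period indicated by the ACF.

5

The largest autocorrelation is r_5 = 0.58; the remaining lags stay at or below 0.37. The elevated value at lag 1 (0.37), dropping to 0.34 at lag 2, reflects decaying short-term dependence rather than seasonality.
The dominant spike at lag 5 indicates a seasonal period of 5.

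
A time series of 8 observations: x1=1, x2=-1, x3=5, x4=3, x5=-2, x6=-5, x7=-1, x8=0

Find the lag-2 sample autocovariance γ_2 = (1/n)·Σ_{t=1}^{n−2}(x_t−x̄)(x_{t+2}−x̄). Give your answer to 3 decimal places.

Mean x̄ = (1 − 1 + 5 + 3 − 2 − 5 − 1 + 0)/8 = 0.0000
Deviations: 1.0000, -1.0000, 5.0000, 3.0000, -2.0000, -5.0000, -1.0000, 0.0000
Σ_{t=1}^{6}(x_t−x̄)(x_{t+2}−x̄) = -21.0000
γ_2 = -21.0000 / 8 = -2.625

-2.625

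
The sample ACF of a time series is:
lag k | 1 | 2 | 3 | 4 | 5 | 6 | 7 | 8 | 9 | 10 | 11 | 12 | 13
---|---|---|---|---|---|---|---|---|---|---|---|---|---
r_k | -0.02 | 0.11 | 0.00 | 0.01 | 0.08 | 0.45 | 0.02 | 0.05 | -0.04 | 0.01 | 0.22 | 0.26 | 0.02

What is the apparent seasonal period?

6

The largest autocorrelation is r_6 = 0.45, with a weaker echo at lag 12 (0.26); the remaining lags stay at or below 0.22.
The dominant spike at lag 6 indicates a seasonal period of 6.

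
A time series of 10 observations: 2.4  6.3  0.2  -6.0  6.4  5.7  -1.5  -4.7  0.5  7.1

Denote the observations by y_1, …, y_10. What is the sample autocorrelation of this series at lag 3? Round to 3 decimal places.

Mean ȳ = (2.4 + 6.3 + 0.2 − 6.0 + 6.4 + 5.7 − 1.5 − 4.7 + 0.5 + 7.1)/10 = 1.6400
Σ(y_t−ȳ)(y_{t+3}−ȳ) = (-5.8064) + (22.1816) + (-5.8464) + (23.9896) + (-30.1784) + (-4.6284) + (-17.1444) = -17.4328
Denominator Σ(y_t−ȳ)² = 203.0440
r_3 = -17.4328 / 203.0440 = -0.086

-0.086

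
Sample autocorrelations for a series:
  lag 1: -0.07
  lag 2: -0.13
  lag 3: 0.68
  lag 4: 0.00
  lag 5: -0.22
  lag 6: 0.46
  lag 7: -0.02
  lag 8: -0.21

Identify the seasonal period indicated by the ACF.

The largest autocorrelation is r_3 = 0.68, with a weaker echo at lag 6 (0.46); the remaining lags stay at or below 0.00.
The dominant spike at lag 3 indicates a seasonal period of 3.

3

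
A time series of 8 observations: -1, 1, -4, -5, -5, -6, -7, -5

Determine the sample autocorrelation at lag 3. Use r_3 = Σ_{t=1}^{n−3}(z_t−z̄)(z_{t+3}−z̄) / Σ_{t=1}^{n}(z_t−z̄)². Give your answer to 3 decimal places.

Mean z̄ = (-1 + 1 − 4 − 5 − 5 − 6 − 7 − 5)/8 = -4.0000
Deviations from mean: 3.0000, 5.0000, 0.0000, -1.0000, -1.0000, -2.0000, -3.0000, -1.0000
Numerator Σ_{t=1}^{5}(z_t−z̄)(z_{t+3}−z̄) = -4.0000
Denominator Σ(z_t−z̄)² = 50.0000
r_3 = -4.0000 / 50.0000 = -0.080

-0.080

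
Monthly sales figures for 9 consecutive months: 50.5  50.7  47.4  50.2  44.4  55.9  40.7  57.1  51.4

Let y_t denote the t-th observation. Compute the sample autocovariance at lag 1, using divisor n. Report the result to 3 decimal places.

-16.425

Mean ȳ = (50.5 + 50.7 + 47.4 + 50.2 + 44.4 + 55.9 + 40.7 + 57.1 + 51.4)/9 = 49.8111
Σ_{t=1}^{8}(y_t−ȳ)(y_{t+1}−ȳ) = -147.8257
γ_1 = -147.8257 / 9 = -16.425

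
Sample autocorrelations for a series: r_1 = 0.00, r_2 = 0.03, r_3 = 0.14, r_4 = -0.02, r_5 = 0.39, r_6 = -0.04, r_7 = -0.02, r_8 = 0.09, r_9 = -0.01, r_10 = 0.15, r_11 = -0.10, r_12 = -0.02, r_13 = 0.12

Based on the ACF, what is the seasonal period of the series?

5

The largest autocorrelation is r_5 = 0.39, with a weaker echo at lag 10 (0.15); the remaining lags stay at or below 0.14.
The dominant spike at lag 5 indicates a seasonal period of 5.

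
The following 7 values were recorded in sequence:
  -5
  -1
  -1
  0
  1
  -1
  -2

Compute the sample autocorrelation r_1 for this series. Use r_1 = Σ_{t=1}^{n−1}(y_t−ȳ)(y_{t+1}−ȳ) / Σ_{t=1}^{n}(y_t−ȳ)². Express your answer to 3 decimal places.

0.130

Mean ȳ = (-5 − 1 − 1 + 0 + 1 − 1 − 2)/7 = -1.2857
Numerator Σ_{t=1}^{6}(y_t−ȳ)(y_{t+1}−ȳ) = 2.7755
Denominator Σ(y_t−ȳ)² = 21.4286
r_1 = 2.7755 / 21.4286 = 0.130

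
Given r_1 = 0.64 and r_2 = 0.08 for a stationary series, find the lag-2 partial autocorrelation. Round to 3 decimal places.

φ_{22} = (r_2 − r_1²) / (1 − r_1²)
r_1² = (0.64)² = 0.4096
Numerator = 0.08 − 0.4096 = -0.3296; denominator = 1 − 0.4096 = 0.5904
φ_{22} = -0.3296 / 0.5904 = -0.558

-0.558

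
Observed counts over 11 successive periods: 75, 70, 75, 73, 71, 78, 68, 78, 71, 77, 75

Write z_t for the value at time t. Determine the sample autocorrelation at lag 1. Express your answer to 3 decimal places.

-0.748

Mean z̄ = (75 + 70 + 75 + 73 + 71 + 78 + 68 + 78 + 71 + 77 + 75)/11 = 73.7273
Numerator Σ_{t=1}^{10}(z_t−z̄)(z_{t+1}−z̄) = -85.4380
Denominator Σ(z_t−z̄)² = 114.1818
r_1 = -85.4380 / 114.1818 = -0.748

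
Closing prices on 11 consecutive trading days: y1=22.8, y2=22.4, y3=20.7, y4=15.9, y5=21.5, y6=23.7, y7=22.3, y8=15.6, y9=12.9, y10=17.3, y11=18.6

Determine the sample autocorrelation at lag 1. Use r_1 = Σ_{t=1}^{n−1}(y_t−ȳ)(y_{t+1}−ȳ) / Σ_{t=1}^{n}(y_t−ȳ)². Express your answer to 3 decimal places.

Mean ȳ = (22.8 + 22.4 + 20.7 + 15.9 + 21.5 + 23.7 + 22.3 + 15.6 + 12.9 + 17.3 + 18.6)/11 = 19.4273
Numerator Σ_{t=1}^{10}(y_t−ȳ)(y_{t+1}−ȳ) = 52.7720
Denominator Σ(y_t−ȳ)² = 127.5418
r_1 = 52.7720 / 127.5418 = 0.414

0.414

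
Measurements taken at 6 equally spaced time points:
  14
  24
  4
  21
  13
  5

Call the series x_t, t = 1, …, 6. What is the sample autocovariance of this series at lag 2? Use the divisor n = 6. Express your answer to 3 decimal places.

Mean x̄ = (14 + 24 + 4 + 21 + 13 + 5)/6 = 13.5000
Deviations: 0.5000, 10.5000, -9.5000, 7.5000, -0.5000, -8.5000
Σ_{t=1}^{4}(x_t−x̄)(x_{t+2}−x̄) = 15.0000
γ_2 = 15.0000 / 6 = 2.500

2.500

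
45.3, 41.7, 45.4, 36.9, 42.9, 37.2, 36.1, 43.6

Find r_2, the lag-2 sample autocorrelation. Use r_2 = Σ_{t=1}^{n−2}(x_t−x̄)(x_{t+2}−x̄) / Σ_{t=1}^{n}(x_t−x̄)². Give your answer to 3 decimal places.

0.202

Mean x̄ = (45.3 + 41.7 + 45.4 + 36.9 + 42.9 + 37.2 + 36.1 + 43.6)/8 = 41.1375
Σ(x_t−x̄)(x_{t+2}−x̄) = (17.7427) + (-2.3836) + (7.5127) + (16.6852) + (-8.8786) + (-9.6961) = 20.9822
Denominator Σ(x_t−x̄)² = 103.8188
r_2 = 20.9822 / 103.8188 = 0.202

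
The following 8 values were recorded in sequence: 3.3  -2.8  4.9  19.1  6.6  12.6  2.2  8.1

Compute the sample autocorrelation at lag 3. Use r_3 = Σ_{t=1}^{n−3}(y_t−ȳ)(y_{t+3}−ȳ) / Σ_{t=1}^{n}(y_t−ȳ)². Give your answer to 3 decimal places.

-0.343

Mean ȳ = (3.3 − 2.8 + 4.9 + 19.1 + 6.6 + 12.6 + 2.2 + 8.1)/8 = 6.7500
Deviations from mean: -3.4500, -9.5500, -1.8500, 12.3500, -0.1500, 5.8500, -4.5500, 1.3500
Numerator Σ_{t=1}^{5}(y_t−ȳ)(y_{t+3}−ȳ) = -108.3925
Denominator Σ(y_t−ȳ)² = 315.8200
r_3 = -108.3925 / 315.8200 = -0.343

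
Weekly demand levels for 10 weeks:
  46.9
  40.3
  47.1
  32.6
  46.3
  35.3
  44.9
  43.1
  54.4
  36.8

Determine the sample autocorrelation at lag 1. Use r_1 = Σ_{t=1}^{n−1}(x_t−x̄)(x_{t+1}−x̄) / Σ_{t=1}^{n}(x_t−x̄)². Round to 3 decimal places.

Mean x̄ = (46.9 + 40.3 + 47.1 + 32.6 + 46.3 + 35.3 + 44.9 + 43.1 + 54.4 + 36.8)/10 = 42.7700
Numerator Σ_{t=1}^{9}(x_t−x̄)(x_{t+1}−x̄) = -208.0029
Denominator Σ(x_t−x̄)² = 389.1410
r_1 = -208.0029 / 389.1410 = -0.535

-0.535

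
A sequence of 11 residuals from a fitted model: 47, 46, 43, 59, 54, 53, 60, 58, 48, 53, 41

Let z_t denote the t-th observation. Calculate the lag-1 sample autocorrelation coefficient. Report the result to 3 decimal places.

Mean z̄ = (47 + 46 + 43 + 59 + 54 + 53 + 60 + 58 + 48 + 53 + 41)/11 = 51.0909
Numerator Σ_{t=1}^{10}(z_t−z̄)(z_{t+1}−z̄) = 58.6281
Denominator Σ(z_t−z̄)² = 424.9091
r_1 = 58.6281 / 424.9091 = 0.138

0.138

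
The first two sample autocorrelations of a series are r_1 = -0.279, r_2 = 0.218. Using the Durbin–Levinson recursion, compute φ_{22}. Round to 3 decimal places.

0.152

φ_{22} = (r_2 − r_1²) / (1 − r_1²)
r_1² = (-0.279)² = 0.077841
Numerator = 0.218 − 0.0778 = 0.1402; denominator = 1 − 0.0778 = 0.9222
φ_{22} = 0.1402 / 0.9222 = 0.152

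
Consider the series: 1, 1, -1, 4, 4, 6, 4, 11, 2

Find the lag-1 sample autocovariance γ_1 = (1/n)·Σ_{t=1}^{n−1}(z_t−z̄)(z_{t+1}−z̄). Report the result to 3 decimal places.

Mean z̄ = (1 + 1 − 1 + 4 + 4 + 6 + 4 + 11 + 2)/9 = 3.5556
Σ_{t=1}^{8}(z_t−z̄)(z_{t+1}−z̄) = 10.2469
γ_1 = 10.2469 / 9 = 1.139

1.139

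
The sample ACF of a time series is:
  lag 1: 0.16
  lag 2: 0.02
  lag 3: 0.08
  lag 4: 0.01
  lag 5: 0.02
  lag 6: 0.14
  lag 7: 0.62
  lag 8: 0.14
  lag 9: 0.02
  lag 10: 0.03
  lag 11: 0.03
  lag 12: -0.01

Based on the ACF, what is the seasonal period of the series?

7

The largest autocorrelation is r_7 = 0.62; the remaining lags stay at or below 0.16.
The dominant spike at lag 7 indicates a seasonal period of 7.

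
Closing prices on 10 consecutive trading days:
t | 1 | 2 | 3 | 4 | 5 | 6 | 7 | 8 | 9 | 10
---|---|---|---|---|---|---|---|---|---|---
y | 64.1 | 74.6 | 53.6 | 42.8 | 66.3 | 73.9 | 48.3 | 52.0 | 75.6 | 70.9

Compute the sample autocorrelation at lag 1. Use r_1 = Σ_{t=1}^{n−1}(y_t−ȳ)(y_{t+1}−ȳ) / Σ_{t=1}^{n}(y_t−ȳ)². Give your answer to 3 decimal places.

Mean ȳ = (64.1 + 74.6 + 53.6 + 42.8 + 66.3 + 73.9 + 48.3 + 52.0 + 75.6 + 70.9)/10 = 62.2100
Numerator Σ_{t=1}^{9}(y_t−ȳ)(y_{t+1}−ȳ) = 11.3449
Denominator Σ(y_t−ȳ)² = 1313.8890
r_1 = 11.3449 / 1313.8890 = 0.009

0.009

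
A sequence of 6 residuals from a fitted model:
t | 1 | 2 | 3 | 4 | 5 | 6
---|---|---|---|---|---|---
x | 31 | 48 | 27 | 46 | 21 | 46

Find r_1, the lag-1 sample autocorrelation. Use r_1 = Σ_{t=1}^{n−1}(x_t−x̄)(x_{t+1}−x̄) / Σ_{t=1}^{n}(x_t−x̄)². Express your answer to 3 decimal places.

-0.827

Mean x̄ = (31 + 48 + 27 + 46 + 21 + 46)/6 = 36.5000
Deviations from mean: -5.5000, 11.5000, -9.5000, 9.5000, -15.5000, 9.5000
Numerator Σ_{t=1}^{5}(x_t−x̄)(x_{t+1}−x̄) = -557.2500
Denominator Σ(x_t−x̄)² = 673.5000
r_1 = -557.2500 / 673.5000 = -0.827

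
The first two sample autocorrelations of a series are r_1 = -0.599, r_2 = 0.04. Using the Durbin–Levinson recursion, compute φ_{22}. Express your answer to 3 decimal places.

-0.497

φ_{22} = (r_2 − r_1²) / (1 − r_1²)
r_1² = (-0.599)² = 0.358801
Numerator = 0.04 − 0.3588 = -0.3188; denominator = 1 − 0.3588 = 0.6412
φ_{22} = -0.3188 / 0.6412 = -0.497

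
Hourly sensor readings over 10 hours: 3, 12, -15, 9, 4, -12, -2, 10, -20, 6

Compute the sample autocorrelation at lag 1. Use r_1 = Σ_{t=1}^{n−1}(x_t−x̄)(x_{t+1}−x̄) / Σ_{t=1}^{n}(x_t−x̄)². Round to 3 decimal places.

-0.531

Mean x̄ = (3 + 12 − 15 + 9 + 4 − 12 − 2 + 10 − 20 + 6)/10 = -0.5000
Numerator Σ_{t=1}^{9}(x_t−x̄)(x_{t+1}−x̄) = -614.2500
Denominator Σ(x_t−x̄)² = 1156.5000
r_1 = -614.2500 / 1156.5000 = -0.531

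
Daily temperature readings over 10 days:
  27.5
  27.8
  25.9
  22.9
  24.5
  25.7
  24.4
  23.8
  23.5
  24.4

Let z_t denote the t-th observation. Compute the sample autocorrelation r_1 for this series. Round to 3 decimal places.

Mean z̄ = (27.5 + 27.8 + 25.9 + 22.9 + 24.5 + 25.7 + 24.4 + 23.8 + 23.5 + 24.4)/10 = 25.0400
Numerator Σ_{t=1}^{9}(z_t−z̄)(z_{t+1}−z̄) = 11.3884
Denominator Σ(z_t−z̄)² = 24.4440
r_1 = 11.3884 / 24.4440 = 0.466

0.466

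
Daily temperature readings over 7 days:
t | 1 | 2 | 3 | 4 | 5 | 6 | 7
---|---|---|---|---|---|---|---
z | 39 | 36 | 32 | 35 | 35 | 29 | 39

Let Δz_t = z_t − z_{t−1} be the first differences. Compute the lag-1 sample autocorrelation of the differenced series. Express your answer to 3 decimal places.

First differences Δz: -3, -4, 3, 0, -6, 10
Mean of differences = 0.0000
Numerator Σ(Δz_t−Δz̄)(Δz_{t+1}−Δz̄) = -60.0000
Denominator Σ(Δz_t−Δz̄)² = 170.0000
r_1(Δz) = -60.0000 / 170.0000 = -0.353

-0.353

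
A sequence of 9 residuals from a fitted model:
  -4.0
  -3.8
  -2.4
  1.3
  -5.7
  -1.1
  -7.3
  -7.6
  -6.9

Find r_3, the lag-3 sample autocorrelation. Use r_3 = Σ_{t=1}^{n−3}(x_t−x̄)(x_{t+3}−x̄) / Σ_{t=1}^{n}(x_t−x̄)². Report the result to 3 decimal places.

-0.196

Mean x̄ = (-4.0 − 3.8 − 2.4 + 1.3 − 5.7 − 1.1 − 7.3 − 7.6 − 6.9)/9 = -4.1667
Numerator Σ_{t=1}^{6}(x_t−x̄)(x_{t+3}−x̄) = -14.4800
Denominator Σ(x_t−x̄)² = 74.0000
r_3 = -14.4800 / 74.0000 = -0.196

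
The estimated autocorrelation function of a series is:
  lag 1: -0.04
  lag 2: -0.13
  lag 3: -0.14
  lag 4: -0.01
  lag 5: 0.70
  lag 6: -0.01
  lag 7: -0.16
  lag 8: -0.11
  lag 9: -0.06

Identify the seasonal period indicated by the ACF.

5

The largest autocorrelation is r_5 = 0.70; the remaining lags stay at or below -0.01.
The dominant spike at lag 5 indicates a seasonal period of 5.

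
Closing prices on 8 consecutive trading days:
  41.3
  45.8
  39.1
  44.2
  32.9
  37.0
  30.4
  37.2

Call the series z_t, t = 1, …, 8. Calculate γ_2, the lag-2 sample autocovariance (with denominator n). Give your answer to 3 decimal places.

Mean z̄ = (41.3 + 45.8 + 39.1 + 44.2 + 32.9 + 37.0 + 30.4 + 37.2)/8 = 38.4875
Σ_{t=1}^{6}(z_t−z̄)(z_{t+2}−z̄) = 78.6797
γ_2 = 78.6797 / 8 = 9.835

9.835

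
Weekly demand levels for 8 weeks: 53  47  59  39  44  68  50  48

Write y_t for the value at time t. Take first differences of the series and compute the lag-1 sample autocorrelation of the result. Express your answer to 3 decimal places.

First differences Δy: -6, 12, -20, 5, 24, -18, -2
Mean of differences = -0.7143
Numerator Σ(Δy_t−Δȳ)(Δy_{t+1}−Δȳ) = -686.3673
Denominator Σ(Δy_t−Δȳ)² = 1505.4286
r_1(Δy) = -686.3673 / 1505.4286 = -0.456

-0.456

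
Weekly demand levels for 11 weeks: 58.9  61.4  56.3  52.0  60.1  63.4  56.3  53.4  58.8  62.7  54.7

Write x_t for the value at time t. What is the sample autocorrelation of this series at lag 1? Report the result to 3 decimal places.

-0.074

Mean x̄ = (58.9 + 61.4 + 56.3 + 52.0 + 60.1 + 63.4 + 56.3 + 53.4 + 58.8 + 62.7 + 54.7)/11 = 58.0000
Numerator Σ_{t=1}^{10}(x_t−x̄)(x_{t+1}−x̄) = -10.5700
Denominator Σ(x_t−x̄)² = 142.5000
r_1 = -10.5700 / 142.5000 = -0.074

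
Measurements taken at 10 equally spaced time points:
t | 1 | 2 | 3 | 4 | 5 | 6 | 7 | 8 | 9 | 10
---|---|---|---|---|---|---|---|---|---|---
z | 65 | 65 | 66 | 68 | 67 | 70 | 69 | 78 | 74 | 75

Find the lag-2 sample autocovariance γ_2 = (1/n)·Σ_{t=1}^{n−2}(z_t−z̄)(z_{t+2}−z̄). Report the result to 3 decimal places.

Mean z̄ = (65 + 65 + 66 + 68 + 67 + 70 + 69 + 78 + 74 + 75)/10 = 69.7000
Σ_{t=1}^{8}(z_t−z̄)(z_{t+2}−z̄) = 80.2200
γ_2 = 80.2200 / 10 = 8.022

8.022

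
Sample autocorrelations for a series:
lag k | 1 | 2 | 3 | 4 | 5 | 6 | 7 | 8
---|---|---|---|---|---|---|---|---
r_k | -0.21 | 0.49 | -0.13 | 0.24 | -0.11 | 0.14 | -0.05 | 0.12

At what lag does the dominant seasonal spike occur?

2

The largest autocorrelation is r_2 = 0.49, with a weaker echo at lag 4 (0.24); the remaining lags stay at or below 0.14.
The dominant spike at lag 2 indicates a seasonal period of 2.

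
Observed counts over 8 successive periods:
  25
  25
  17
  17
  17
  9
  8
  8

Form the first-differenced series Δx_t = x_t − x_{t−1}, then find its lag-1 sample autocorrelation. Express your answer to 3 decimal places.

-0.447

First differences Δx: 0, -8, 0, 0, -8, -1, 0
Mean of differences = -2.4286
Numerator Σ(Δx_t−Δx̄)(Δx_{t+1}−Δx̄) = -39.1837
Denominator Σ(Δx_t−Δx̄)² = 87.7143
r_1(Δx) = -39.1837 / 87.7143 = -0.447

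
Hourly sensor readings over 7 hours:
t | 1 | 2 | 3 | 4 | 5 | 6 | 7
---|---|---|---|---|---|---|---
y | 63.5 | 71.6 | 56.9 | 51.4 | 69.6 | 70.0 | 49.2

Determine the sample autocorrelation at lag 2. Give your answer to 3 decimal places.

-0.642

Mean ȳ = (63.5 + 71.6 + 56.9 + 51.4 + 69.6 + 70.0 + 49.2)/7 = 61.7429
Σ(y_t−ȳ)(y_{t+2}−ȳ) = (-8.5096) + (-101.9510) + (-38.0510) + (-85.4024) + (-98.5510) = -332.4651
Denominator Σ(y_t−ȳ)² = 517.9171
r_2 = -332.4651 / 517.9171 = -0.642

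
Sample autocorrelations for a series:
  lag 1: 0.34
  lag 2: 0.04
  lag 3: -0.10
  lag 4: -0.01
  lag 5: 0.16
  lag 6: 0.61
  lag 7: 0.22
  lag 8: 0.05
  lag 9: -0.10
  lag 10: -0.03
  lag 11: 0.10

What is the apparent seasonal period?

The largest autocorrelation is r_6 = 0.61; the remaining lags stay at or below 0.34. The elevated value at lag 1 (0.34), dropping to 0.04 at lag 2, reflects decaying short-term dependence rather than seasonality.
The dominant spike at lag 6 indicates a seasonal period of 6.

6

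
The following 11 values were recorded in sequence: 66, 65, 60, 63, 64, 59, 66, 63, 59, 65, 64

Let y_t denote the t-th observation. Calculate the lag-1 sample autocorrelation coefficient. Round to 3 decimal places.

Mean ȳ = (66 + 65 + 60 + 63 + 64 + 59 + 66 + 63 + 59 + 65 + 64)/11 = 63.0909
Numerator Σ_{t=1}^{10}(y_t−ȳ)(y_{t+1}−ȳ) = -21.7355
Denominator Σ(y_t−ȳ)² = 68.9091
r_1 = -21.7355 / 68.9091 = -0.315

-0.315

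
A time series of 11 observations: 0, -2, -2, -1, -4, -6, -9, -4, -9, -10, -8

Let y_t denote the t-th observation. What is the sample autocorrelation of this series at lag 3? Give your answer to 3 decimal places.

0.203

Mean ȳ = (0 − 2 − 2 − 1 − 4 − 6 − 9 − 4 − 9 − 10 − 8)/11 = -5.0000
Numerator Σ_{t=1}^{8}(y_t−ȳ)(y_{t+3}−ȳ) = 26.0000
Denominator Σ(y_t−ȳ)² = 128.0000
r_3 = 26.0000 / 128.0000 = 0.203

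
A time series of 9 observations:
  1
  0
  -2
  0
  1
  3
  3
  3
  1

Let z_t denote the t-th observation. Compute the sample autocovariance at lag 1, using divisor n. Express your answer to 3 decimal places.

1.542

Mean z̄ = (1 + 0 − 2 + 0 + 1 + 3 + 3 + 3 + 1)/9 = 1.1111
Σ_{t=1}^{8}(z_t−z̄)(z_{t+1}−z̄) = 13.8765
γ_1 = 13.8765 / 9 = 1.542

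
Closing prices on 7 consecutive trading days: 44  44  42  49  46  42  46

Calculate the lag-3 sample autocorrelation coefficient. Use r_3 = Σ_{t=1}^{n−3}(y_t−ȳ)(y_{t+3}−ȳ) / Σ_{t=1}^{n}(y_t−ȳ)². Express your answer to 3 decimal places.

0.238

Mean ȳ = (44 + 44 + 42 + 49 + 46 + 42 + 46)/7 = 44.7143
Deviations from mean: -0.7143, -0.7143, -2.7143, 4.2857, 1.2857, -2.7143, 1.2857
Numerator Σ_{t=1}^{4}(y_t−ȳ)(y_{t+3}−ȳ) = 8.8980
Denominator Σ(y_t−ȳ)² = 37.4286
r_3 = 8.8980 / 37.4286 = 0.238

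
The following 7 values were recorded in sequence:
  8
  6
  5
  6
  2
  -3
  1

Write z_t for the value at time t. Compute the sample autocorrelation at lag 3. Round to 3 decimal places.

Mean z̄ = (8 + 6 + 5 + 6 + 2 − 3 + 1)/7 = 3.5714
Numerator Σ_{t=1}^{4}(z_t−z̄)(z_{t+3}−z̄) = -8.6939
Denominator Σ(z_t−z̄)² = 85.7143
r_3 = -8.6939 / 85.7143 = -0.101

-0.101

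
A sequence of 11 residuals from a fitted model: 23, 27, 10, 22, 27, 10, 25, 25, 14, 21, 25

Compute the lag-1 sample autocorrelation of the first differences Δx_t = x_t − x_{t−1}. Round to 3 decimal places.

-0.511

First differences Δx: 4, -17, 12, 5, -17, 15, 0, -11, 7, 4
Mean of differences = 0.2000
Numerator Σ(Δx_t−Δx̄)(Δx_{t+1}−Δx̄) = -599.8400
Denominator Σ(Δx_t−Δx̄)² = 1173.6000
r_1(Δx) = -599.8400 / 1173.6000 = -0.511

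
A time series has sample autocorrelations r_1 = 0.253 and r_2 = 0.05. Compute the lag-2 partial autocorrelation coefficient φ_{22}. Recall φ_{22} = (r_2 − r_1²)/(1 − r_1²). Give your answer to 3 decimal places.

-0.015

φ_{22} = (r_2 − r_1²) / (1 − r_1²)
r_1² = (0.253)² = 0.064009
Numerator = 0.05 − 0.0640 = -0.0140; denominator = 1 − 0.0640 = 0.9360
φ_{22} = -0.0140 / 0.9360 = -0.015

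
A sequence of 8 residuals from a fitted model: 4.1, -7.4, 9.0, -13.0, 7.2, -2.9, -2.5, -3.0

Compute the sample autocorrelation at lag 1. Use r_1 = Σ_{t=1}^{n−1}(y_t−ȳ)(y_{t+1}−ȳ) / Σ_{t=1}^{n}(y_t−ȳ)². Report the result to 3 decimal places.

-0.838

Mean ȳ = (4.1 − 7.4 + 9.0 − 13.0 + 7.2 − 2.9 − 2.5 − 3.0)/8 = -1.0625
Deviations from mean: 5.1625, -6.3375, 10.0625, -11.9375, 8.2625, -1.8375, -1.4375, -1.9375
Σ(y_t−ȳ)(y_{t+1}−ȳ) = (-32.7173) + (-63.7711) + (-120.1211) + (-98.6336) + (-15.1823) + (2.6414) + (2.7852) = -324.9989
Denominator Σ(y_t−ȳ)² = 388.0388
r_1 = -324.9989 / 388.0388 = -0.838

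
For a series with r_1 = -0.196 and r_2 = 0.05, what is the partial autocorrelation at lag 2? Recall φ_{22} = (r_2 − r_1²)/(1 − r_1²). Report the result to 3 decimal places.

0.012

φ_{22} = (r_2 − r_1²) / (1 − r_1²)
r_1² = (-0.196)² = 0.038416
Numerator = 0.05 − 0.0384 = 0.0116; denominator = 1 − 0.0384 = 0.9616
φ_{22} = 0.0116 / 0.9616 = 0.012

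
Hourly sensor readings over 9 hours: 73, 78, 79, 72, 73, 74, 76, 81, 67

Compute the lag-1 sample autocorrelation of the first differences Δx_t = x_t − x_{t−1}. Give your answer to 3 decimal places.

-0.216

First differences Δx: 5, 1, -7, 1, 1, 2, 5, -14
Mean of differences = -0.7500
Numerator Σ(Δx_t−Δx̄)(Δx_{t+1}−Δx̄) = -64.3125
Denominator Σ(Δx_t−Δx̄)² = 297.5000
r_1(Δx) = -64.3125 / 297.5000 = -0.216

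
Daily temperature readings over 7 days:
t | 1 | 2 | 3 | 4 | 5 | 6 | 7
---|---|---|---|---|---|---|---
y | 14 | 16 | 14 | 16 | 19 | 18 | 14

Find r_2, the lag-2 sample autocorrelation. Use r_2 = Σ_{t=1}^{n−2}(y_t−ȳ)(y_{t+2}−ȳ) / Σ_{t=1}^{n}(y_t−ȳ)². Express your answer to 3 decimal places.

-0.318

Mean ȳ = (14 + 16 + 14 + 16 + 19 + 18 + 14)/7 = 15.8571
Deviations from mean: -1.8571, 0.1429, -1.8571, 0.1429, 3.1429, 2.1429, -1.8571
Σ(y_t−ȳ)(y_{t+2}−ȳ) = (3.4490) + (0.0204) + (-5.8367) + (0.3061) + (-5.8367) = -7.8980
Denominator Σ(y_t−ȳ)² = 24.8571
r_2 = -7.8980 / 24.8571 = -0.318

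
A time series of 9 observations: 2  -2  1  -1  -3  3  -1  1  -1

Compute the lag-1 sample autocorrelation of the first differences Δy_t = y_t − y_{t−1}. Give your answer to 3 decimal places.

-0.664

First differences Δy: -4, 3, -2, -2, 6, -4, 2, -2
Mean of differences = -0.3750
Numerator Σ(Δy_t−Δȳ)(Δy_{t+1}−Δȳ) = -61.0156
Denominator Σ(Δy_t−Δȳ)² = 91.8750
r_1(Δy) = -61.0156 / 91.8750 = -0.664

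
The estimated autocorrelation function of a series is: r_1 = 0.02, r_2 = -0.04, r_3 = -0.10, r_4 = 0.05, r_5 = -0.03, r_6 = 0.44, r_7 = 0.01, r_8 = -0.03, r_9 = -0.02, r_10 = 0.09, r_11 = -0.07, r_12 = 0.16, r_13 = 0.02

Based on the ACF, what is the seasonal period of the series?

6

The largest autocorrelation is r_6 = 0.44, with a weaker echo at lag 12 (0.16); the remaining lags stay at or below 0.09.
The dominant spike at lag 6 indicates a seasonal period of 6.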